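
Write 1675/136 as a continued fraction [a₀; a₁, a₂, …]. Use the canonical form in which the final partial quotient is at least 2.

1675 = 12·136 + 43, so a_0 = 12
136 = 3·43 + 7, so a_1 = 3
43 = 6·7 + 1, so a_2 = 6
7 = 7·1 + 0, so a_3 = 7

[12; 3, 6, 7]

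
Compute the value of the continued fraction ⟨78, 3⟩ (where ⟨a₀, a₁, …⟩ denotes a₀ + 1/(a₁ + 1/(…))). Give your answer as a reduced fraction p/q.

235/3

Start with 3.
78 + 1/(3/1) = 78 + 1/3 = 235/3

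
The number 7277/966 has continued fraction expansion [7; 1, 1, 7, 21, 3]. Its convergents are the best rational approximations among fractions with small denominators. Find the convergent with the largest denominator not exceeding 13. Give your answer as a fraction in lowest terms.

15/2

a_0 = 7: 7/1  (≤ bound)
a_1 = 1: 8/1  (≤ bound)
a_2 = 1: 15/2  (≤ bound)
a_3 = 7: 113/15  (> 13, stop)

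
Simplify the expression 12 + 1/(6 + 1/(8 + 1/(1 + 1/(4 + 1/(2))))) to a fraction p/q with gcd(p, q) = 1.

Start with 2.
4 + 1/(2/1) = 4 + 1/2 = 9/2
1 + 1/(9/2) = 1 + 2/9 = 11/9
8 + 1/(11/9) = 8 + 9/11 = 97/11
6 + 1/(97/11) = 6 + 11/97 = 593/97
12 + 1/(593/97) = 12 + 97/593 = 7213/593

7213/593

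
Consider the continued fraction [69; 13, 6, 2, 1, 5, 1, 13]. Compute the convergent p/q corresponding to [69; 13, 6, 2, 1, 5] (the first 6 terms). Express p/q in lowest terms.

98157/1421

Collapse the nested fraction from the inside out:
Start with 5.
1 + 1/(5/1) = 1 + 1/5 = 6/5
2 + 1/(6/5) = 2 + 5/6 = 17/6
6 + 1/(17/6) = 6 + 6/17 = 108/17
13 + 1/(108/17) = 13 + 17/108 = 1421/108
69 + 1/(1421/108) = 69 + 108/1421 = 98157/1421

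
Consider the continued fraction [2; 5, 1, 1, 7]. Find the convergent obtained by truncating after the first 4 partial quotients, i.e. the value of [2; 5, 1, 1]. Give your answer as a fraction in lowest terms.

Work from the innermost term outward:
Start with 1.
1 + 1/(1/1) = 1 + 1/1 = 2/1
5 + 1/(2/1) = 5 + 1/2 = 11/2
2 + 1/(11/2) = 2 + 2/11 = 24/11

24/11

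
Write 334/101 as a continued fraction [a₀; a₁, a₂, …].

[3; 3, 3, 1, 7]

334 = 3·101 + 31, so a_0 = 3
101 = 3·31 + 8, so a_1 = 3
31 = 3·8 + 7, so a_2 = 3
8 = 1·7 + 1, so a_3 = 1
7 = 7·1 + 0, so a_4 = 7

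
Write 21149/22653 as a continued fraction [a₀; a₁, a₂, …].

Run the Euclidean algorithm, recording each quotient:
21149 = 0·22653 + 21149, so a_0 = 0
22653 = 1·21149 + 1504, so a_1 = 1
21149 = 14·1504 + 93, so a_2 = 14
1504 = 16·93 + 16, so a_3 = 16
93 = 5·16 + 13, so a_4 = 5
16 = 1·13 + 3, so a_5 = 1
13 = 4·3 + 1, so a_6 = 4
3 = 3·1 + 0, so a_7 = 3

[0; 1, 14, 16, 5, 1, 4, 3]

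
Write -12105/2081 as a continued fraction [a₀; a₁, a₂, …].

[-6; 5, 2, 6, 14, 2]

⌊-12105/2081⌋ = -6, remainder 381
⌊2081/381⌋ = 5, remainder 176
⌊381/176⌋ = 2, remainder 29
⌊176/29⌋ = 6, remainder 2
⌊29/2⌋ = 14, remainder 1
⌊2/1⌋ = 2, remainder 0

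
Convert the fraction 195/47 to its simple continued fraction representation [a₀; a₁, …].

[4; 6, 1, 2, 2]

⌊195/47⌋ = 4, remainder 7
⌊47/7⌋ = 6, remainder 5
⌊7/5⌋ = 1, remainder 2
⌊5/2⌋ = 2, remainder 1
⌊2/1⌋ = 2, remainder 0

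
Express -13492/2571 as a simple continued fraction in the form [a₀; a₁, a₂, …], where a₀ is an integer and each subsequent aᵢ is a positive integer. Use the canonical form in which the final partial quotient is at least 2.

-13492 ÷ 2571 → quotient -6, remainder 1934
2571 ÷ 1934 → quotient 1, remainder 637
1934 ÷ 637 → quotient 3, remainder 23
637 ÷ 23 → quotient 27, remainder 16
23 ÷ 16 → quotient 1, remainder 7
16 ÷ 7 → quotient 2, remainder 2
7 ÷ 2 → quotient 3, remainder 1
2 ÷ 1 → quotient 2, remainder 0

[-6; 1, 3, 27, 1, 2, 3, 2]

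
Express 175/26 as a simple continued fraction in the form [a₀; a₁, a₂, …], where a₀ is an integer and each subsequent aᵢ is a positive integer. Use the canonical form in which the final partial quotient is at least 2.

[6; 1, 2, 1, 2, 2]

Run the Euclidean algorithm, recording each quotient:
175 = 6·26 + 19, so a_0 = 6
26 = 1·19 + 7, so a_1 = 1
19 = 2·7 + 5, so a_2 = 2
7 = 1·5 + 2, so a_3 = 1
5 = 2·2 + 1, so a_4 = 2
2 = 2·1 + 0, so a_5 = 2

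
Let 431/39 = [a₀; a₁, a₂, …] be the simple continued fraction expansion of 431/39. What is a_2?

2

431 = 11·39 + 2, so a_0 = 11
39 = 19·2 + 1, so a_1 = 19
2 = 2·1 + 0, so a_2 = 2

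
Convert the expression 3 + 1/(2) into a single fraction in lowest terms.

Work from the innermost term outward:
Start with 2.
3 + 1/(2/1) = 3 + 1/2 = 7/2

7/2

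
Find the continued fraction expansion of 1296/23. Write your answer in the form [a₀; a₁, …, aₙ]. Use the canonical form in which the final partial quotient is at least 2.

Repeatedly divide and take the remainder:
1296 ÷ 23 → quotient 56, remainder 8
23 ÷ 8 → quotient 2, remainder 7
8 ÷ 7 → quotient 1, remainder 1
7 ÷ 1 → quotient 7, remainder 0

[56; 2, 1, 7]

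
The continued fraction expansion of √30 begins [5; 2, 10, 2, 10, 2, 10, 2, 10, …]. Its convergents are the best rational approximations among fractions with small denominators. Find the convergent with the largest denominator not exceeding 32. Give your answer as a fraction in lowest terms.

List convergents until the denominator exceeds the bound:
a_0 = 5: 5/1  (≤ bound)
a_1 = 2: 11/2  (≤ bound)
a_2 = 10: 115/21  (≤ bound)
a_3 = 2: 241/44  (> 32, stop)

115/21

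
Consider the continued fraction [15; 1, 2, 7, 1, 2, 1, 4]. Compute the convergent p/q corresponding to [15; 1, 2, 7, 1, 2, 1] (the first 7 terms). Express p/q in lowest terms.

Work from the innermost term outward:
Start with 1.
2 + 1/(1/1) = 2 + 1/1 = 3/1
1 + 1/(3/1) = 1 + 1/3 = 4/3
7 + 1/(4/3) = 7 + 3/4 = 31/4
2 + 1/(31/4) = 2 + 4/31 = 66/31
1 + 1/(66/31) = 1 + 31/66 = 97/66
15 + 1/(97/66) = 15 + 66/97 = 1521/97

1521/97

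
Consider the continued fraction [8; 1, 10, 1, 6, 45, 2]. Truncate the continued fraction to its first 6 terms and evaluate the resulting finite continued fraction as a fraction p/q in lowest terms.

Start with 45.
6 + 1/(45/1) = 6 + 1/45 = 271/45
1 + 1/(271/45) = 1 + 45/271 = 316/271
10 + 1/(316/271) = 10 + 271/316 = 3431/316
1 + 1/(3431/316) = 1 + 316/3431 = 3747/3431
8 + 1/(3747/3431) = 8 + 3431/3747 = 33407/3747

33407/3747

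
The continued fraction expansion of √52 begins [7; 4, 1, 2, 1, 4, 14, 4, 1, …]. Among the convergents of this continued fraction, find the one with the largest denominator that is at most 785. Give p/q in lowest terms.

649/90

a_0 = 7: 7/1  (≤ bound)
a_1 = 4: 29/4  (≤ bound)
a_2 = 1: 36/5  (≤ bound)
a_3 = 2: 101/14  (≤ bound)
a_4 = 1: 137/19  (≤ bound)
a_5 = 4: 649/90  (≤ bound)
a_6 = 14: 9223/1279  (> 785, stop)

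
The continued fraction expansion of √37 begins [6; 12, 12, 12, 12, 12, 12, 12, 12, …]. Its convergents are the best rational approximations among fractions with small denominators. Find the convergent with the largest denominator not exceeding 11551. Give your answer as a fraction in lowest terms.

10657/1752

List convergents until the denominator exceeds the bound:
a_0 = 6: 6/1  (≤ bound)
a_1 = 12: 73/12  (≤ bound)
a_2 = 12: 882/145  (≤ bound)
a_3 = 12: 10657/1752  (≤ bound)
a_4 = 12: 128766/21169  (> 11551, stop)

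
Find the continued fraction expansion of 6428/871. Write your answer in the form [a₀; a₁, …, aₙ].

⌊6428/871⌋ = 7, remainder 331
⌊871/331⌋ = 2, remainder 209
⌊331/209⌋ = 1, remainder 122
⌊209/122⌋ = 1, remainder 87
⌊122/87⌋ = 1, remainder 35
⌊87/35⌋ = 2, remainder 17
⌊35/17⌋ = 2, remainder 1
⌊17/1⌋ = 17, remainder 0

[7; 2, 1, 1, 1, 2, 2, 17]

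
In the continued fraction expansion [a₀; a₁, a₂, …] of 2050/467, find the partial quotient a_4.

2050 = 4·467 + 182, so a_0 = 4
467 = 2·182 + 103, so a_1 = 2
182 = 1·103 + 79, so a_2 = 1
103 = 1·79 + 24, so a_3 = 1
79 = 3·24 + 7, so a_4 = 3

3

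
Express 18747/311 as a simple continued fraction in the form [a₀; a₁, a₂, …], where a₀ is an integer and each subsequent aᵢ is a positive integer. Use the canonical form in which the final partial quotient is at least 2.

⌊18747/311⌋ = 60, remainder 87
⌊311/87⌋ = 3, remainder 50
⌊87/50⌋ = 1, remainder 37
⌊50/37⌋ = 1, remainder 13
⌊37/13⌋ = 2, remainder 11
⌊13/11⌋ = 1, remainder 2
⌊11/2⌋ = 5, remainder 1
⌊2/1⌋ = 2, remainder 0

[60; 3, 1, 1, 2, 1, 5, 2]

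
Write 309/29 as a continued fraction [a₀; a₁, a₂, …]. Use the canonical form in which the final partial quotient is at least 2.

[10; 1, 1, 1, 9]

309 ÷ 29 → quotient 10, remainder 19
29 ÷ 19 → quotient 1, remainder 10
19 ÷ 10 → quotient 1, remainder 9
10 ÷ 9 → quotient 1, remainder 1
9 ÷ 1 → quotient 9, remainder 0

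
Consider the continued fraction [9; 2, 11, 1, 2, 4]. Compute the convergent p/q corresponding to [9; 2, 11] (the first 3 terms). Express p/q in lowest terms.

Start with 11.
2 + 1/(11/1) = 2 + 1/11 = 23/11
9 + 1/(23/11) = 9 + 11/23 = 218/23

218/23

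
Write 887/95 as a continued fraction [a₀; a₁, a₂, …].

887 ÷ 95 → quotient 9, remainder 32
95 ÷ 32 → quotient 2, remainder 31
32 ÷ 31 → quotient 1, remainder 1
31 ÷ 1 → quotient 31, remainder 0

[9; 2, 1, 31]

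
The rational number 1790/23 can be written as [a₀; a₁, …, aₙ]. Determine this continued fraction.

1790 = 77·23 + 19, so a_0 = 77
23 = 1·19 + 4, so a_1 = 1
19 = 4·4 + 3, so a_2 = 4
4 = 1·3 + 1, so a_3 = 1
3 = 3·1 + 0, so a_4 = 3

[77; 1, 4, 1, 3]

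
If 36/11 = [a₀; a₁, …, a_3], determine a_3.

36 = 3·11 + 3, so a_0 = 3
11 = 3·3 + 2, so a_1 = 3
3 = 1·2 + 1, so a_2 = 1
2 = 2·1 + 0, so a_3 = 2

2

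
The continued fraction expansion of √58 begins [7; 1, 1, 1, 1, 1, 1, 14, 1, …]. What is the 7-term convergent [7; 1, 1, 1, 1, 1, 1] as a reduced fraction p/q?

Use the convergent recurrence hₖ = aₖ·hₖ₋₁ + hₖ₋₂ (and likewise for the denominators kₖ):
a_0 = 7: 7/1
a_1 = 1: 8/1
a_2 = 1: 15/2
a_3 = 1: 23/3
a_4 = 1: 38/5
a_5 = 1: 61/8
a_6 = 1: 99/13

99/13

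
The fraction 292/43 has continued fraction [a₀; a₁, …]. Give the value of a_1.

1

292 ÷ 43 → quotient 6, remainder 34
43 ÷ 34 → quotient 1, remainder 9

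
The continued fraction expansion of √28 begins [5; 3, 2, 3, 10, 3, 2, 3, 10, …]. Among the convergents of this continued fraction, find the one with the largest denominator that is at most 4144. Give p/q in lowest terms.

9403/1777

a_0 = 5: 5/1  (≤ bound)
a_1 = 3: 16/3  (≤ bound)
a_2 = 2: 37/7  (≤ bound)
a_3 = 3: 127/24  (≤ bound)
a_4 = 10: 1307/247  (≤ bound)
a_5 = 3: 4048/765  (≤ bound)
a_6 = 2: 9403/1777  (≤ bound)
a_7 = 3: 32257/6096  (> 4144, stop)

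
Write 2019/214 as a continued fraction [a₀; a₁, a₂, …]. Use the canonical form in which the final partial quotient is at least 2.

2019 = 9·214 + 93, so a_0 = 9
214 = 2·93 + 28, so a_1 = 2
93 = 3·28 + 9, so a_2 = 3
28 = 3·9 + 1, so a_3 = 3
9 = 9·1 + 0, so a_4 = 9

[9; 2, 3, 3, 9]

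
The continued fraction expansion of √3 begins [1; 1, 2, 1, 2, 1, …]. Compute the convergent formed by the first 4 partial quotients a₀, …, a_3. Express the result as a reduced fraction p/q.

Starting at the tail and folding back:
Start with 1.
2 + 1/(1/1) = 2 + 1/1 = 3/1
1 + 1/(3/1) = 1 + 1/3 = 4/3
1 + 1/(4/3) = 1 + 3/4 = 7/4

7/4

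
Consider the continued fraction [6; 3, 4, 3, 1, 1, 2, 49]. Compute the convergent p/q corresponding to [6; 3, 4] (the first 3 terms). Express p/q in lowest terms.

82/13

Start with 4.
3 + 1/(4/1) = 3 + 1/4 = 13/4
6 + 1/(13/4) = 6 + 4/13 = 82/13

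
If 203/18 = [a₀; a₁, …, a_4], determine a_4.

Run the Euclidean algorithm, recording each quotient:
203 ÷ 18 → quotient 11, remainder 5
18 ÷ 5 → quotient 3, remainder 3
5 ÷ 3 → quotient 1, remainder 2
3 ÷ 2 → quotient 1, remainder 1
2 ÷ 1 → quotient 2, remainder 0

2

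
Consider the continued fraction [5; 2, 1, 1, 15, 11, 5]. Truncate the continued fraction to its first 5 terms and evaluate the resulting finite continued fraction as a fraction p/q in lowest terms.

421/78

Starting at the tail and folding back:
Start with 15.
1 + 1/(15/1) = 1 + 1/15 = 16/15
1 + 1/(16/15) = 1 + 15/16 = 31/16
2 + 1/(31/16) = 2 + 16/31 = 78/31
5 + 1/(78/31) = 5 + 31/78 = 421/78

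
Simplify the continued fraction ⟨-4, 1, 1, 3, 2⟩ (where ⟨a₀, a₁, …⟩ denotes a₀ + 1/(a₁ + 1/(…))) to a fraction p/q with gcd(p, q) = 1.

-55/16

a_0 = -4: -4/1
a_1 = 1: -3/1
a_2 = 1: -7/2
a_3 = 3: -24/7
a_4 = 2: -55/16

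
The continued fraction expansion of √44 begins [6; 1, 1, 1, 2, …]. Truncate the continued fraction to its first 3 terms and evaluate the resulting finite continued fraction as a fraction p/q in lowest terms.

13/2

Start with 1.
1 + 1/(1/1) = 1 + 1/1 = 2/1
6 + 1/(2/1) = 6 + 1/2 = 13/2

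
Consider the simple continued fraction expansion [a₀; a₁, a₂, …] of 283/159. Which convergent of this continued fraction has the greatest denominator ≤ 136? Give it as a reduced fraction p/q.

89/50

a_0 = 1: 1/1  (≤ bound)
a_1 = 1: 2/1  (≤ bound)
a_2 = 3: 7/4  (≤ bound)
a_3 = 1: 9/5  (≤ bound)
a_4 = 1: 16/9  (≤ bound)
a_5 = 5: 89/50  (≤ bound)
a_6 = 3: 283/159  (> 136, stop)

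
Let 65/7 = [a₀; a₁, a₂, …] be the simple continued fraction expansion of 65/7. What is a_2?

65 = 9·7 + 2, so a_0 = 9
7 = 3·2 + 1, so a_1 = 3
2 = 2·1 + 0, so a_2 = 2

2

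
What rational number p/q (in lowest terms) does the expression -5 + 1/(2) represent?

-9/2

a_0 = -5: -5/1
a_1 = 2: -9/2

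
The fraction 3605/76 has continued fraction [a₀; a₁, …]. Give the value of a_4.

3

3605 = 47·76 + 33, so a_0 = 47
76 = 2·33 + 10, so a_1 = 2
33 = 3·10 + 3, so a_2 = 3
10 = 3·3 + 1, so a_3 = 3
3 = 3·1 + 0, so a_4 = 3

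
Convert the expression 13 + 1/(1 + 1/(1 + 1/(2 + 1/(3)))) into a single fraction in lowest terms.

231/17

Collapse the nested fraction from the inside out:
Start with 3.
2 + 1/(3/1) = 2 + 1/3 = 7/3
1 + 1/(7/3) = 1 + 3/7 = 10/7
1 + 1/(10/7) = 1 + 7/10 = 17/10
13 + 1/(17/10) = 13 + 10/17 = 231/17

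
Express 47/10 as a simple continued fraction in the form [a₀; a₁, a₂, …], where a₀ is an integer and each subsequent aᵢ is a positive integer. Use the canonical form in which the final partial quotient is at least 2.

⌊47/10⌋ = 4, remainder 7
⌊10/7⌋ = 1, remainder 3
⌊7/3⌋ = 2, remainder 1
⌊3/1⌋ = 3, remainder 0

[4; 1, 2, 3]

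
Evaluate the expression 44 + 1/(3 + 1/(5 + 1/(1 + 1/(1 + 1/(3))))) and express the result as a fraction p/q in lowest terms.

a_0 = 44: 44/1
a_1 = 3: 133/3
a_2 = 5: 709/16
a_3 = 1: 842/19
a_4 = 1: 1551/35
a_5 = 3: 5495/124

5495/124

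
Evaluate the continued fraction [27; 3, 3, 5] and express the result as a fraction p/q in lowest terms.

1447/53

a_0 = 27: 27/1
a_1 = 3: 82/3
a_2 = 3: 273/10
a_3 = 5: 1447/53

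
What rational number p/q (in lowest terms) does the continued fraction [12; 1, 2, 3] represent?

Start with 3.
2 + 1/(3/1) = 2 + 1/3 = 7/3
1 + 1/(7/3) = 1 + 3/7 = 10/7
12 + 1/(10/7) = 12 + 7/10 = 127/10

127/10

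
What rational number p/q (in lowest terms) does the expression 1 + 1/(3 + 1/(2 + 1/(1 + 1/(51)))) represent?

672/517

Compute successive convergents:
a_0 = 1: 1/1
a_1 = 3: 4/3
a_2 = 2: 9/7
a_3 = 1: 13/10
a_4 = 51: 672/517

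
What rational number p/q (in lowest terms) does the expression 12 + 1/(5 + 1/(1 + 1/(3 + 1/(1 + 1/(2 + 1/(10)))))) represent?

Work from the innermost term outward:
Start with 10.
2 + 1/(10/1) = 2 + 1/10 = 21/10
1 + 1/(21/10) = 1 + 10/21 = 31/21
3 + 1/(31/21) = 3 + 21/31 = 114/31
1 + 1/(114/31) = 1 + 31/114 = 145/114
5 + 1/(145/114) = 5 + 114/145 = 839/145
12 + 1/(839/145) = 12 + 145/839 = 10213/839

10213/839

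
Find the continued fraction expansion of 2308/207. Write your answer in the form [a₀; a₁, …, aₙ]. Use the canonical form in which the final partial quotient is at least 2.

⌊2308/207⌋ = 11, remainder 31
⌊207/31⌋ = 6, remainder 21
⌊31/21⌋ = 1, remainder 10
⌊21/10⌋ = 2, remainder 1
⌊10/1⌋ = 10, remainder 0

[11; 6, 1, 2, 10]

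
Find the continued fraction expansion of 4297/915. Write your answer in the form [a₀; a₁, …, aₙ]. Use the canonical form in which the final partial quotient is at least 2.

Repeatedly divide and take the remainder:
4297 ÷ 915 → quotient 4, remainder 637
915 ÷ 637 → quotient 1, remainder 278
637 ÷ 278 → quotient 2, remainder 81
278 ÷ 81 → quotient 3, remainder 35
81 ÷ 35 → quotient 2, remainder 11
35 ÷ 11 → quotient 3, remainder 2
11 ÷ 2 → quotient 5, remainder 1
2 ÷ 1 → quotient 2, remainder 0

[4; 1, 2, 3, 2, 3, 5, 2]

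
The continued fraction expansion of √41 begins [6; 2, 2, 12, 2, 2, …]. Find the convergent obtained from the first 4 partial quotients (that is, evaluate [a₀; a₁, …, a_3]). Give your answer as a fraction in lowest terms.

a_0 = 6: 6/1
a_1 = 2: 13/2
a_2 = 2: 32/5
a_3 = 12: 397/62

397/62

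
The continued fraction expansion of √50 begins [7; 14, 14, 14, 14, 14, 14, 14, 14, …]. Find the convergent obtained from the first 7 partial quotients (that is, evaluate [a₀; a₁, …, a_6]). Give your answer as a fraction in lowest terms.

54608393/7722793

Start with 14.
14 + 1/(14/1) = 14 + 1/14 = 197/14
14 + 1/(197/14) = 14 + 14/197 = 2772/197
14 + 1/(2772/197) = 14 + 197/2772 = 39005/2772
14 + 1/(39005/2772) = 14 + 2772/39005 = 548842/39005
14 + 1/(548842/39005) = 14 + 39005/548842 = 7722793/548842
7 + 1/(7722793/548842) = 7 + 548842/7722793 = 54608393/7722793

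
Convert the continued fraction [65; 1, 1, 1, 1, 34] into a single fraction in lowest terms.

Starting at the tail and folding back:
Start with 34.
1 + 1/(34/1) = 1 + 1/34 = 35/34
1 + 1/(35/34) = 1 + 34/35 = 69/35
1 + 1/(69/35) = 1 + 35/69 = 104/69
1 + 1/(104/69) = 1 + 69/104 = 173/104
65 + 1/(173/104) = 65 + 104/173 = 11349/173

11349/173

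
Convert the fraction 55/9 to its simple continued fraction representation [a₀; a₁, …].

[6; 9]

Repeatedly divide and take the remainder:
55 = 6·9 + 1, so a_0 = 6
9 = 9·1 + 0, so a_1 = 9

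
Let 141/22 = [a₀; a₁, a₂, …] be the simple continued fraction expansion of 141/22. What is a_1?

2

⌊141/22⌋ = 6, remainder 9
⌊22/9⌋ = 2, remainder 4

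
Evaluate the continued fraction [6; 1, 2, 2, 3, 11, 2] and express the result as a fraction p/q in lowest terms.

Starting at the tail and folding back:
Start with 2.
11 + 1/(2/1) = 11 + 1/2 = 23/2
3 + 1/(23/2) = 3 + 2/23 = 71/23
2 + 1/(71/23) = 2 + 23/71 = 165/71
2 + 1/(165/71) = 2 + 71/165 = 401/165
1 + 1/(401/165) = 1 + 165/401 = 566/401
6 + 1/(566/401) = 6 + 401/566 = 3797/566

3797/566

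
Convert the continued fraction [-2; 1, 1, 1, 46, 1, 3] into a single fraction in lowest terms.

a_0 = -2: -2/1
a_1 = 1: -1/1
a_2 = 1: -3/2
a_3 = 1: -4/3
a_4 = 46: -187/140
a_5 = 1: -191/143
a_6 = 3: -760/569

-760/569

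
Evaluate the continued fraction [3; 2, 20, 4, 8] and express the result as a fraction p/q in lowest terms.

4775/1369

a_0 = 3: 3/1
a_1 = 2: 7/2
a_2 = 20: 143/41
a_3 = 4: 579/166
a_4 = 8: 4775/1369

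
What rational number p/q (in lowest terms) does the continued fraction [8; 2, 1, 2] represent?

Collapse the nested fraction from the inside out:
Start with 2.
1 + 1/(2/1) = 1 + 1/2 = 3/2
2 + 1/(3/2) = 2 + 2/3 = 8/3
8 + 1/(8/3) = 8 + 3/8 = 67/8

67/8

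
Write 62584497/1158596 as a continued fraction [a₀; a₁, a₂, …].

[54; 57, 26, 1, 9, 2, 17, 2]

⌊62584497/1158596⌋ = 54, remainder 20313
⌊1158596/20313⌋ = 57, remainder 755
⌊20313/755⌋ = 26, remainder 683
⌊755/683⌋ = 1, remainder 72
⌊683/72⌋ = 9, remainder 35
⌊72/35⌋ = 2, remainder 2
⌊35/2⌋ = 17, remainder 1
⌊2/1⌋ = 2, remainder 0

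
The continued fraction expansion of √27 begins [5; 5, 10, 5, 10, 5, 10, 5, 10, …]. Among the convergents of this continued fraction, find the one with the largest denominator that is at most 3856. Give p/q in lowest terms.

List convergents until the denominator exceeds the bound:
a_0 = 5: 5/1  (≤ bound)
a_1 = 5: 26/5  (≤ bound)
a_2 = 10: 265/51  (≤ bound)
a_3 = 5: 1351/260  (≤ bound)
a_4 = 10: 13775/2651  (≤ bound)
a_5 = 5: 70226/13515  (> 3856, stop)

13775/2651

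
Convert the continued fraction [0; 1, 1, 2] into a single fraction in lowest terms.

3/5

a_0 = 0: 0/1
a_1 = 1: 1/1
a_2 = 1: 1/2
a_3 = 2: 3/5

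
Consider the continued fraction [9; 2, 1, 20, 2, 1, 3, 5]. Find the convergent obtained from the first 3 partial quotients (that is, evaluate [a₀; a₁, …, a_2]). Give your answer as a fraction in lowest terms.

a_0 = 9: 9/1
a_1 = 2: 19/2
a_2 = 1: 28/3

28/3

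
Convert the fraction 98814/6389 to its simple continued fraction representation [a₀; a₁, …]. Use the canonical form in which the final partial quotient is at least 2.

Apply division with remainder until the remainder is 0:
⌊98814/6389⌋ = 15, remainder 2979
⌊6389/2979⌋ = 2, remainder 431
⌊2979/431⌋ = 6, remainder 393
⌊431/393⌋ = 1, remainder 38
⌊393/38⌋ = 10, remainder 13
⌊38/13⌋ = 2, remainder 12
⌊13/12⌋ = 1, remainder 1
⌊12/1⌋ = 12, remainder 0

[15; 2, 6, 1, 10, 2, 1, 12]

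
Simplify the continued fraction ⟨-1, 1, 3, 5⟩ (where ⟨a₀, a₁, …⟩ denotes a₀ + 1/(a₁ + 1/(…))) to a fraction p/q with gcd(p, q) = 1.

-5/21

Collapse the nested fraction from the inside out:
Start with 5.
3 + 1/(5/1) = 3 + 1/5 = 16/5
1 + 1/(16/5) = 1 + 5/16 = 21/16
-1 + 1/(21/16) = -1 + 16/21 = -5/21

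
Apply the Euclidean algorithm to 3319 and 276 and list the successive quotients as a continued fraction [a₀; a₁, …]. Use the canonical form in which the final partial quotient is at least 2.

[12; 39, 2, 3]

3319 = 12·276 + 7, so a_0 = 12
276 = 39·7 + 3, so a_1 = 39
7 = 2·3 + 1, so a_2 = 2
3 = 3·1 + 0, so a_3 = 3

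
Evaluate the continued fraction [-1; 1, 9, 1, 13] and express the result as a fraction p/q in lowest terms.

-14/153

a_0 = -1: -1/1
a_1 = 1: 0/1
a_2 = 9: -1/10
a_3 = 1: -1/11
a_4 = 13: -14/153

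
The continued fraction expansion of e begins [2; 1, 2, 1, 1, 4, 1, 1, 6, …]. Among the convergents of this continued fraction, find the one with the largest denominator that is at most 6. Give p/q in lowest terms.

11/4

List convergents until the denominator exceeds the bound:
a_0 = 2: 2/1  (≤ bound)
a_1 = 1: 3/1  (≤ bound)
a_2 = 2: 8/3  (≤ bound)
a_3 = 1: 11/4  (≤ bound)
a_4 = 1: 19/7  (> 6, stop)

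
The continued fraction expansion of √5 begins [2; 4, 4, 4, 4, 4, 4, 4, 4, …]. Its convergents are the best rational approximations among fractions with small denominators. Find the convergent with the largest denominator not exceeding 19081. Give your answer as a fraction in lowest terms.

List convergents until the denominator exceeds the bound:
a_0 = 2: 2/1  (≤ bound)
a_1 = 4: 9/4  (≤ bound)
a_2 = 4: 38/17  (≤ bound)
a_3 = 4: 161/72  (≤ bound)
a_4 = 4: 682/305  (≤ bound)
a_5 = 4: 2889/1292  (≤ bound)
a_6 = 4: 12238/5473  (≤ bound)
a_7 = 4: 51841/23184  (> 19081, stop)

12238/5473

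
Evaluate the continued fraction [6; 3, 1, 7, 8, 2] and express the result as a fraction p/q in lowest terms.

3348/535

Build up convergents one term at a time:
a_0 = 6: 6/1
a_1 = 3: 19/3
a_2 = 1: 25/4
a_3 = 7: 194/31
a_4 = 8: 1577/252
a_5 = 2: 3348/535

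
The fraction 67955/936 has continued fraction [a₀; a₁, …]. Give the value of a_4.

1

67955 = 72·936 + 563, so a_0 = 72
936 = 1·563 + 373, so a_1 = 1
563 = 1·373 + 190, so a_2 = 1
373 = 1·190 + 183, so a_3 = 1
190 = 1·183 + 7, so a_4 = 1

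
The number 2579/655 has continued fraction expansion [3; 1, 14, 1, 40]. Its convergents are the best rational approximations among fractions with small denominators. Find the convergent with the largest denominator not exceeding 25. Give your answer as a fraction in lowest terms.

63/16

a_0 = 3: 3/1  (≤ bound)
a_1 = 1: 4/1  (≤ bound)
a_2 = 14: 59/15  (≤ bound)
a_3 = 1: 63/16  (≤ bound)
a_4 = 40: 2579/655  (> 25, stop)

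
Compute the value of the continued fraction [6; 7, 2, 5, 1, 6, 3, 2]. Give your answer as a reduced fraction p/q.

Work from the innermost term outward:
Start with 2.
3 + 1/(2/1) = 3 + 1/2 = 7/2
6 + 1/(7/2) = 6 + 2/7 = 44/7
1 + 1/(44/7) = 1 + 7/44 = 51/44
5 + 1/(51/44) = 5 + 44/51 = 299/51
2 + 1/(299/51) = 2 + 51/299 = 649/299
7 + 1/(649/299) = 7 + 299/649 = 4842/649
6 + 1/(4842/649) = 6 + 649/4842 = 29701/4842

29701/4842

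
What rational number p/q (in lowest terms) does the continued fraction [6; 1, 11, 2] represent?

Start with 2.
11 + 1/(2/1) = 11 + 1/2 = 23/2
1 + 1/(23/2) = 1 + 2/23 = 25/23
6 + 1/(25/23) = 6 + 23/25 = 173/25

173/25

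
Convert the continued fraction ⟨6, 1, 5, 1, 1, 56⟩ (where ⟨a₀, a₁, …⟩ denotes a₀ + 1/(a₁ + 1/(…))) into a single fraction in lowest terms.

a_0 = 6: 6/1
a_1 = 1: 7/1
a_2 = 5: 41/6
a_3 = 1: 48/7
a_4 = 1: 89/13
a_5 = 56: 5032/735

5032/735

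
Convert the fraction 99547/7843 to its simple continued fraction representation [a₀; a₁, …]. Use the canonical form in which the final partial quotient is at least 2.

[12; 1, 2, 3, 1, 36, 1, 15]

⌊99547/7843⌋ = 12, remainder 5431
⌊7843/5431⌋ = 1, remainder 2412
⌊5431/2412⌋ = 2, remainder 607
⌊2412/607⌋ = 3, remainder 591
⌊607/591⌋ = 1, remainder 16
⌊591/16⌋ = 36, remainder 15
⌊16/15⌋ = 1, remainder 1
⌊15/1⌋ = 15, remainder 0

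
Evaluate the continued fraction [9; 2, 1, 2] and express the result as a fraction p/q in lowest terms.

a_0 = 9: 9/1
a_1 = 2: 19/2
a_2 = 1: 28/3
a_3 = 2: 75/8

75/8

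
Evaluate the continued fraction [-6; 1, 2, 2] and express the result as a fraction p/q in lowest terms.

-37/7

Start with 2.
2 + 1/(2/1) = 2 + 1/2 = 5/2
1 + 1/(5/2) = 1 + 2/5 = 7/5
-6 + 1/(7/5) = -6 + 5/7 = -37/7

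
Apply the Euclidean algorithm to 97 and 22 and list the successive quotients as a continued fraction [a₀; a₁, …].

97 = 4·22 + 9, so a_0 = 4
22 = 2·9 + 4, so a_1 = 2
9 = 2·4 + 1, so a_2 = 2
4 = 4·1 + 0, so a_3 = 4

[4; 2, 2, 4]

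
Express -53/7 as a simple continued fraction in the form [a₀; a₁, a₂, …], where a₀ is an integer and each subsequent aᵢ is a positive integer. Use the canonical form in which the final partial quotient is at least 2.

Run the Euclidean algorithm, recording each quotient:
⌊-53/7⌋ = -8, remainder 3
⌊7/3⌋ = 2, remainder 1
⌊3/1⌋ = 3, remainder 0

[-8; 2, 3]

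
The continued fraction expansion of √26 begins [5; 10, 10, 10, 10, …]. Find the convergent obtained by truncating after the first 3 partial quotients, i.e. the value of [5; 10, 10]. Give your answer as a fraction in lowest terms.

515/101

Start with 10.
10 + 1/(10/1) = 10 + 1/10 = 101/10
5 + 1/(101/10) = 5 + 10/101 = 515/101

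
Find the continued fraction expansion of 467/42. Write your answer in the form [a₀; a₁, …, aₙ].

[11; 8, 2, 2]

Apply division with remainder until the remainder is 0:
⌊467/42⌋ = 11, remainder 5
⌊42/5⌋ = 8, remainder 2
⌊5/2⌋ = 2, remainder 1
⌊2/1⌋ = 2, remainder 0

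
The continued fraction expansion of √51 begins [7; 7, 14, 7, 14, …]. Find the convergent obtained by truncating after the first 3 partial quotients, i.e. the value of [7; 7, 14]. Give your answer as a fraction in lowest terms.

707/99

a_0 = 7: 7/1
a_1 = 7: 50/7
a_2 = 14: 707/99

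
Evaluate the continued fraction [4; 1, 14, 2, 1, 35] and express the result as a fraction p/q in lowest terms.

8098/1641

Work from the innermost term outward:
Start with 35.
1 + 1/(35/1) = 1 + 1/35 = 36/35
2 + 1/(36/35) = 2 + 35/36 = 107/36
14 + 1/(107/36) = 14 + 36/107 = 1534/107
1 + 1/(1534/107) = 1 + 107/1534 = 1641/1534
4 + 1/(1641/1534) = 4 + 1534/1641 = 8098/1641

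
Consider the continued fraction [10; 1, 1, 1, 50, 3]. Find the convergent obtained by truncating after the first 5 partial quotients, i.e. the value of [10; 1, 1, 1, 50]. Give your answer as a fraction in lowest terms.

1621/152

Use the convergent recurrence hₖ = aₖ·hₖ₋₁ + hₖ₋₂ (and likewise for the denominators kₖ):
a_0 = 10: 10/1
a_1 = 1: 11/1
a_2 = 1: 21/2
a_3 = 1: 32/3
a_4 = 50: 1621/152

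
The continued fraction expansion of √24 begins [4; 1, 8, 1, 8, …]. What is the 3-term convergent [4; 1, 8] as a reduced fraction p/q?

Start with 8.
1 + 1/(8/1) = 1 + 1/8 = 9/8
4 + 1/(9/8) = 4 + 8/9 = 44/9

44/9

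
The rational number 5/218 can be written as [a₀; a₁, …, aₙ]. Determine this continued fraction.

5 = 0·218 + 5, so a_0 = 0
218 = 43·5 + 3, so a_1 = 43
5 = 1·3 + 2, so a_2 = 1
3 = 1·2 + 1, so a_3 = 1
2 = 2·1 + 0, so a_4 = 2

[0; 43, 1, 1, 2]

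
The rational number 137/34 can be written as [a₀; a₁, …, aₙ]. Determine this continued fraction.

137 = 4·34 + 1, so a_0 = 4
34 = 34·1 + 0, so a_1 = 34

[4; 34]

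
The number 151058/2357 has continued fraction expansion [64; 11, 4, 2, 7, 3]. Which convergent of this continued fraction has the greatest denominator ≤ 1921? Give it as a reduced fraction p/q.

48195/752

List convergents until the denominator exceeds the bound:
a_0 = 64: 64/1  (≤ bound)
a_1 = 11: 705/11  (≤ bound)
a_2 = 4: 2884/45  (≤ bound)
a_3 = 2: 6473/101  (≤ bound)
a_4 = 7: 48195/752  (≤ bound)
a_5 = 3: 151058/2357  (> 1921, stop)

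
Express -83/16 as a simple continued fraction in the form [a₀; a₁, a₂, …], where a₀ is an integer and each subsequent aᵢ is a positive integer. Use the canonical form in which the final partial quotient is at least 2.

⌊-83/16⌋ = -6, remainder 13
⌊16/13⌋ = 1, remainder 3
⌊13/3⌋ = 4, remainder 1
⌊3/1⌋ = 3, remainder 0

[-6; 1, 4, 3]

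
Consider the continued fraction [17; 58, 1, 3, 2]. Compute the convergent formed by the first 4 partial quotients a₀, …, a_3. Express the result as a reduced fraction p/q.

3999/235

a_0 = 17: 17/1
a_1 = 58: 987/58
a_2 = 1: 1004/59
a_3 = 3: 3999/235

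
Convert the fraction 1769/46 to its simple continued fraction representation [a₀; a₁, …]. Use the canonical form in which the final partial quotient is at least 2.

1769 = 38·46 + 21, so a_0 = 38
46 = 2·21 + 4, so a_1 = 2
21 = 5·4 + 1, so a_2 = 5
4 = 4·1 + 0, so a_3 = 4

[38; 2, 5, 4]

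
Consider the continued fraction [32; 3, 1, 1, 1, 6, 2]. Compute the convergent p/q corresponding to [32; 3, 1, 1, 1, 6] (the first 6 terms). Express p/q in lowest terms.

Start with 6.
1 + 1/(6/1) = 1 + 1/6 = 7/6
1 + 1/(7/6) = 1 + 6/7 = 13/7
1 + 1/(13/7) = 1 + 7/13 = 20/13
3 + 1/(20/13) = 3 + 13/20 = 73/20
32 + 1/(73/20) = 32 + 20/73 = 2356/73

2356/73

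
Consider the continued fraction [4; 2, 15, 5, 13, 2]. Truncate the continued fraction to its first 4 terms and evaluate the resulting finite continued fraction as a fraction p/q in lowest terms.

Start with 5.
15 + 1/(5/1) = 15 + 1/5 = 76/5
2 + 1/(76/5) = 2 + 5/76 = 157/76
4 + 1/(157/76) = 4 + 76/157 = 704/157

704/157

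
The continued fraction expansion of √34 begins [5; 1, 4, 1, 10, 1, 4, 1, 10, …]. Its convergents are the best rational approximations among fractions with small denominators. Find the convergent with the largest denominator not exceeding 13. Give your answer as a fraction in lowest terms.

35/6

List convergents until the denominator exceeds the bound:
a_0 = 5: 5/1  (≤ bound)
a_1 = 1: 6/1  (≤ bound)
a_2 = 4: 29/5  (≤ bound)
a_3 = 1: 35/6  (≤ bound)
a_4 = 10: 379/65  (> 13, stop)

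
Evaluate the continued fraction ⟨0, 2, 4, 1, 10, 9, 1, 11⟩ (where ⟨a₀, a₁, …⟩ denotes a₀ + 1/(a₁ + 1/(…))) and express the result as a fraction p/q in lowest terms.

6486/14293

Start with 11.
1 + 1/(11/1) = 1 + 1/11 = 12/11
9 + 1/(12/11) = 9 + 11/12 = 119/12
10 + 1/(119/12) = 10 + 12/119 = 1202/119
1 + 1/(1202/119) = 1 + 119/1202 = 1321/1202
4 + 1/(1321/1202) = 4 + 1202/1321 = 6486/1321
2 + 1/(6486/1321) = 2 + 1321/6486 = 14293/6486
0 + 1/(14293/6486) = 0 + 6486/14293 = 6486/14293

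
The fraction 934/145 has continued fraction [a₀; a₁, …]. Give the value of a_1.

2

934 ÷ 145 → quotient 6, remainder 64
145 ÷ 64 → quotient 2, remainder 17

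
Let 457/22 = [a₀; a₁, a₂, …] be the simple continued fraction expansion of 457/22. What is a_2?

Apply division with remainder until the remainder is 0:
457 = 20·22 + 17, so a_0 = 20
22 = 1·17 + 5, so a_1 = 1
17 = 3·5 + 2, so a_2 = 3

3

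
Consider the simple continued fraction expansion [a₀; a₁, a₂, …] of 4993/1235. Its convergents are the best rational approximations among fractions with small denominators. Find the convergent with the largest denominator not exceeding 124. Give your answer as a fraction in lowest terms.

283/70

List convergents until the denominator exceeds the bound:
a_0 = 4: 4/1  (≤ bound)
a_1 = 23: 93/23  (≤ bound)
a_2 = 3: 283/70  (≤ bound)
a_3 = 3: 942/233  (> 124, stop)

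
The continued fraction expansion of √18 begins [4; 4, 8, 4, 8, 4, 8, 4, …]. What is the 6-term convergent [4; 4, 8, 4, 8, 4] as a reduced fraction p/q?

a_0 = 4: 4/1
a_1 = 4: 17/4
a_2 = 8: 140/33
a_3 = 4: 577/136
a_4 = 8: 4756/1121
a_5 = 4: 19601/4620

19601/4620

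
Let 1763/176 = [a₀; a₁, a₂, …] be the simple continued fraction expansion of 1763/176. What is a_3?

2

1763 = 10·176 + 3, so a_0 = 10
176 = 58·3 + 2, so a_1 = 58
3 = 1·2 + 1, so a_2 = 1
2 = 2·1 + 0, so a_3 = 2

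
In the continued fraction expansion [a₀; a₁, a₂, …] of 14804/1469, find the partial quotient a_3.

7

Repeatedly divide and take the remainder:
14804 ÷ 1469 → quotient 10, remainder 114
1469 ÷ 114 → quotient 12, remainder 101
114 ÷ 101 → quotient 1, remainder 13
101 ÷ 13 → quotient 7, remainder 10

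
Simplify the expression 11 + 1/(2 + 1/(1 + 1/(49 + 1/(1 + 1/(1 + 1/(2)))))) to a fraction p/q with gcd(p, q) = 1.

8547/754

Use the convergent recurrence hₖ = aₖ·hₖ₋₁ + hₖ₋₂ (and likewise for the denominators kₖ):
a_0 = 11: 11/1
a_1 = 2: 23/2
a_2 = 1: 34/3
a_3 = 49: 1689/149
a_4 = 1: 1723/152
a_5 = 1: 3412/301
a_6 = 2: 8547/754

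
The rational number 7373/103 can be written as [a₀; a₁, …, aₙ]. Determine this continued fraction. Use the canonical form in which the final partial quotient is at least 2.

7373 ÷ 103 → quotient 71, remainder 60
103 ÷ 60 → quotient 1, remainder 43
60 ÷ 43 → quotient 1, remainder 17
43 ÷ 17 → quotient 2, remainder 9
17 ÷ 9 → quotient 1, remainder 8
9 ÷ 8 → quotient 1, remainder 1
8 ÷ 1 → quotient 8, remainder 0

[71; 1, 1, 2, 1, 1, 8]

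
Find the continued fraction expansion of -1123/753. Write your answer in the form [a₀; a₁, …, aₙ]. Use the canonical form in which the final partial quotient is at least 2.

Repeatedly divide and take the remainder:
-1123 ÷ 753 → quotient -2, remainder 383
753 ÷ 383 → quotient 1, remainder 370
383 ÷ 370 → quotient 1, remainder 13
370 ÷ 13 → quotient 28, remainder 6
13 ÷ 6 → quotient 2, remainder 1
6 ÷ 1 → quotient 6, remainder 0

[-2; 1, 1, 28, 2, 6]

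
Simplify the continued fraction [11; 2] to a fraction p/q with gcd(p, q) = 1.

Start with 2.
11 + 1/(2/1) = 11 + 1/2 = 23/2

23/2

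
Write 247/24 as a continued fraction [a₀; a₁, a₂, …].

247 = 10·24 + 7, so a_0 = 10
24 = 3·7 + 3, so a_1 = 3
7 = 2·3 + 1, so a_2 = 2
3 = 3·1 + 0, so a_3 = 3

[10; 3, 2, 3]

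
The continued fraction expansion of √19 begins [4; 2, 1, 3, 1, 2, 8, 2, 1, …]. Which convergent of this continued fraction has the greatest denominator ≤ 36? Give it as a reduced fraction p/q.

List convergents until the denominator exceeds the bound:
a_0 = 4: 4/1  (≤ bound)
a_1 = 2: 9/2  (≤ bound)
a_2 = 1: 13/3  (≤ bound)
a_3 = 3: 48/11  (≤ bound)
a_4 = 1: 61/14  (≤ bound)
a_5 = 2: 170/39  (> 36, stop)

61/14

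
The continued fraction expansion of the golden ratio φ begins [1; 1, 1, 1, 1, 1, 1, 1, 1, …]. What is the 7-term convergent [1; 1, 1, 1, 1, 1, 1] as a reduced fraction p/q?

Start with 1.
1 + 1/(1/1) = 1 + 1/1 = 2/1
1 + 1/(2/1) = 1 + 1/2 = 3/2
1 + 1/(3/2) = 1 + 2/3 = 5/3
1 + 1/(5/3) = 1 + 3/5 = 8/5
1 + 1/(8/5) = 1 + 5/8 = 13/8
1 + 1/(13/8) = 1 + 8/13 = 21/13

21/13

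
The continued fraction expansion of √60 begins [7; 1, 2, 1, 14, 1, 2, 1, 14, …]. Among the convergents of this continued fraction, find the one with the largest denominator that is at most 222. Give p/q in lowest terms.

a_0 = 7: 7/1  (≤ bound)
a_1 = 1: 8/1  (≤ bound)
a_2 = 2: 23/3  (≤ bound)
a_3 = 1: 31/4  (≤ bound)
a_4 = 14: 457/59  (≤ bound)
a_5 = 1: 488/63  (≤ bound)
a_6 = 2: 1433/185  (≤ bound)
a_7 = 1: 1921/248  (> 222, stop)

1433/185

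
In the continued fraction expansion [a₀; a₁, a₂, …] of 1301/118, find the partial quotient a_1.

39

Repeatedly divide and take the remainder:
1301 ÷ 118 → quotient 11, remainder 3
118 ÷ 3 → quotient 39, remainder 1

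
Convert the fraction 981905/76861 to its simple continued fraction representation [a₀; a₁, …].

⌊981905/76861⌋ = 12, remainder 59573
⌊76861/59573⌋ = 1, remainder 17288
⌊59573/17288⌋ = 3, remainder 7709
⌊17288/7709⌋ = 2, remainder 1870
⌊7709/1870⌋ = 4, remainder 229
⌊1870/229⌋ = 8, remainder 38
⌊229/38⌋ = 6, remainder 1
⌊38/1⌋ = 38, remainder 0

[12; 1, 3, 2, 4, 8, 6, 38]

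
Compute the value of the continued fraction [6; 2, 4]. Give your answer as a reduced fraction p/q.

Start with 4.
2 + 1/(4/1) = 2 + 1/4 = 9/4
6 + 1/(9/4) = 6 + 4/9 = 58/9

58/9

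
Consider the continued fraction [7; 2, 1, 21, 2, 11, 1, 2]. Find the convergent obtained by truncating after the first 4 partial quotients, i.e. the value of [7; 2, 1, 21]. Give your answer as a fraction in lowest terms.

Starting at the tail and folding back:
Start with 21.
1 + 1/(21/1) = 1 + 1/21 = 22/21
2 + 1/(22/21) = 2 + 21/22 = 65/22
7 + 1/(65/22) = 7 + 22/65 = 477/65

477/65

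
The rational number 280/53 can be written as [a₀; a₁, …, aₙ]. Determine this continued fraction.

[5; 3, 1, 1, 7]

⌊280/53⌋ = 5, remainder 15
⌊53/15⌋ = 3, remainder 8
⌊15/8⌋ = 1, remainder 7
⌊8/7⌋ = 1, remainder 1
⌊7/1⌋ = 7, remainder 0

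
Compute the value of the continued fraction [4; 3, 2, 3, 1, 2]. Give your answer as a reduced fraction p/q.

Use the convergent recurrence hₖ = aₖ·hₖ₋₁ + hₖ₋₂ (and likewise for the denominators kₖ):
a_0 = 4: 4/1
a_1 = 3: 13/3
a_2 = 2: 30/7
a_3 = 3: 103/24
a_4 = 1: 133/31
a_5 = 2: 369/86

369/86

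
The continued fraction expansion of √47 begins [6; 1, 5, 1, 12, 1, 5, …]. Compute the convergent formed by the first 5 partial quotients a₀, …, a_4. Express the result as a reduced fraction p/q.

617/90

Start with 12.
1 + 1/(12/1) = 1 + 1/12 = 13/12
5 + 1/(13/12) = 5 + 12/13 = 77/13
1 + 1/(77/13) = 1 + 13/77 = 90/77
6 + 1/(90/77) = 6 + 77/90 = 617/90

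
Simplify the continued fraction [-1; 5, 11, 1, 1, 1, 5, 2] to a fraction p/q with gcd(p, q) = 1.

-1761/2192

Start with 2.
5 + 1/(2/1) = 5 + 1/2 = 11/2
1 + 1/(11/2) = 1 + 2/11 = 13/11
1 + 1/(13/11) = 1 + 11/13 = 24/13
1 + 1/(24/13) = 1 + 13/24 = 37/24
11 + 1/(37/24) = 11 + 24/37 = 431/37
5 + 1/(431/37) = 5 + 37/431 = 2192/431
-1 + 1/(2192/431) = -1 + 431/2192 = -1761/2192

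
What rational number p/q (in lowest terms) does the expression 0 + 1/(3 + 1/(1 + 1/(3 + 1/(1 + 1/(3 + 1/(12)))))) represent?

Start with 12.
3 + 1/(12/1) = 3 + 1/12 = 37/12
1 + 1/(37/12) = 1 + 12/37 = 49/37
3 + 1/(49/37) = 3 + 37/49 = 184/49
1 + 1/(184/49) = 1 + 49/184 = 233/184
3 + 1/(233/184) = 3 + 184/233 = 883/233
0 + 1/(883/233) = 0 + 233/883 = 233/883

233/883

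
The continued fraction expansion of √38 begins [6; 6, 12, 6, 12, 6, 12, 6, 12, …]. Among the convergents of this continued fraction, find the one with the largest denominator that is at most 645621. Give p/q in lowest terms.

2463306/399601

a_0 = 6: 6/1  (≤ bound)
a_1 = 6: 37/6  (≤ bound)
a_2 = 12: 450/73  (≤ bound)
a_3 = 6: 2737/444  (≤ bound)
a_4 = 12: 33294/5401  (≤ bound)
a_5 = 6: 202501/32850  (≤ bound)
a_6 = 12: 2463306/399601  (≤ bound)
a_7 = 6: 14982337/2430456  (> 645621, stop)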